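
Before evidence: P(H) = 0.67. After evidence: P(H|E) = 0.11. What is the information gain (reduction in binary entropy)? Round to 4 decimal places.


Prior entropy = 0.9149
Posterior entropy = 0.4999
Information gain = 0.9149 - 0.4999 = 0.415

0.415


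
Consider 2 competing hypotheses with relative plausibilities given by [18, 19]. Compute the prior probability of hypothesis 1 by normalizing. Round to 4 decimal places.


Sum of weights = 18 + 19 = 37
Normalized prior for H1 = 18 / 37
= 0.4865

0.4865


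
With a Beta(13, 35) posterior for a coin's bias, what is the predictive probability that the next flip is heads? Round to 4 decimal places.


The predictive probability equals the posterior mean.
P(next = heads) = alpha / (alpha + beta)
= 13 / 48 = 0.2708

0.2708


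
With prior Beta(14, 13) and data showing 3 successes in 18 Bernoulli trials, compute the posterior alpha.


Conjugate update: alpha_posterior = alpha_prior + k
= 14 + 3 = 17

17


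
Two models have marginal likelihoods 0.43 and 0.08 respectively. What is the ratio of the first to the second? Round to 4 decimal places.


Evidence ratio = 0.43 / 0.08
= 5.375

5.375


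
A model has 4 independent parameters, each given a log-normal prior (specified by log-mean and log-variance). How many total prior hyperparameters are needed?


Each log-normal prior needs 2 hyperparameters (log-mean and log-variance).
Total = 2 * 4 = 8

8


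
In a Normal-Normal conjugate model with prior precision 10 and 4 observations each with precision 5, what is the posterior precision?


Posterior precision = prior precision + n * observation precision
= 10 + 4 * 5
= 10 + 20 = 30

30


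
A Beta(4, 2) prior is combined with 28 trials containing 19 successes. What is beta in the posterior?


In conjugate updating:
beta_posterior = beta_prior + (n - k)
= 2 + (28 - 19)
= 2 + 9 = 11

11


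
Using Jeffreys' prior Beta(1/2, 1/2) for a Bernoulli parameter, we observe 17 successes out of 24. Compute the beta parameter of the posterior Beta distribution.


Conjugate update: Beta(0.5 + k, 0.5 + n - k).
k = 17, n - k = 7
Posterior beta = 0.5 + (n - k) = 0.5 + 7 = 7.5

7.5


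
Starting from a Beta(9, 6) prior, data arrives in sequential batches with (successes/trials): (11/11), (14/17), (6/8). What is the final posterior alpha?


In sequential Bayesian updating, we sum all successes.
Total successes = 31
Final alpha = 9 + 31 = 40

40


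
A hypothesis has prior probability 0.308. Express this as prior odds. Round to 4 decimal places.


Odds = P(H) / P(not H) = 0.308 / 0.692
= 0.4451

0.4451


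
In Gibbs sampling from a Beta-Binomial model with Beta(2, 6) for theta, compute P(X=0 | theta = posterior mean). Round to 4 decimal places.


Posterior mean = alpha/(alpha+beta) = 2/8 = 0.25
P(X=0|theta=mean) = 1 - theta = 0.75

0.75


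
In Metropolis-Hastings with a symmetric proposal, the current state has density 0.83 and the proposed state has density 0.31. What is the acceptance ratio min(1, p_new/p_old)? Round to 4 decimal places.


Ratio = p_new / p_old = 0.31 / 0.83 = 0.3735
Acceptance = min(1, 0.3735) = 0.3735

0.3735


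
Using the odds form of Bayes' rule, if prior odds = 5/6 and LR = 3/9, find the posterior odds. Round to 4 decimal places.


Bayes' rule in odds form: posterior odds = prior odds * LR
= (5 * 3) / (6 * 9)
= 15/54 = 0.2778

0.2778


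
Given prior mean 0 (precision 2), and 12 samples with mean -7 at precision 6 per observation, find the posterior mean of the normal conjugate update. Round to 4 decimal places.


The posterior mean is a precision-weighted average of prior and data.
Post. prec. = 2 + 72 = 74
Post. mean = (0 + -504)/74 = -504/74 = -6.8108

-6.8108


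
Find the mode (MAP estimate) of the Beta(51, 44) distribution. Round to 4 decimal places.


For Beta(a,b) with a,b > 1:
Mode = (a-1)/(a+b-2) = (51-1)/(95-2)
= 50/93 = 0.5376

0.5376


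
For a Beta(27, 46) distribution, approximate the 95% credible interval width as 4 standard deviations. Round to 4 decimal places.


Variance of Beta(a,b) = ab / ((a+b)^2 * (a+b+1))
= 27*46 / ((73)^2 * 74)
= 0.0031
SD = sqrt(0.0031) = 0.0561
Width = 4 * SD = 0.2245

0.2245


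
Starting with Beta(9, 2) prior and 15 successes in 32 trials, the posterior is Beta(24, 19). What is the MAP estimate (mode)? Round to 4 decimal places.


The mode of Beta(a, b) when a > 1 and b > 1 is (a-1)/(a+b-2)
= (24 - 1) / (24 + 19 - 2)
= 23 / 41
= 0.561

0.561


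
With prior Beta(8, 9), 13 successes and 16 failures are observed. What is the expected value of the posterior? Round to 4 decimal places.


Posterior = Beta(21, 25)
E[theta] = alpha/(alpha+beta)
= 21/46 = 0.4565

0.4565


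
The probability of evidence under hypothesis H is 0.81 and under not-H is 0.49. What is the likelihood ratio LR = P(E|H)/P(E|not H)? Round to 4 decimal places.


LR = 0.81 / 0.49
= 1.6531

1.6531


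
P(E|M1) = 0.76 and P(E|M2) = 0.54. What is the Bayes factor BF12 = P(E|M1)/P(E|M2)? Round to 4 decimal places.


Bayes factor BF12 = P(E|M1) / P(E|M2)
= 0.76 / 0.54
= 1.4074

1.4074


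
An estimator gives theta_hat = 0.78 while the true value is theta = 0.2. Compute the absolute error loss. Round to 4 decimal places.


The absolute error loss is |theta_hat - theta|
= |0.78 - 0.2|
= 0.58

0.58


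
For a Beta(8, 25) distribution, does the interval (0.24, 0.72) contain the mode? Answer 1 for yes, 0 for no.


Mode of Beta(a,b) = (a-1)/(a+b-2)
= (8-1)/(8+25-2) = 0.2258
Check: 0.24 <= 0.2258 <= 0.72?
Result: 0

0


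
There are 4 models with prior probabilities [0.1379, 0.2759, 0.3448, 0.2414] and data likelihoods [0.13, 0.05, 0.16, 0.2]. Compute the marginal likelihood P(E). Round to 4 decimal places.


P(E) = sum over models of P(M_i) * P(E|M_i)
= 0.1379*0.13 + 0.2759*0.05 + 0.3448*0.16 + 0.2414*0.2
= 0.1352

0.1352


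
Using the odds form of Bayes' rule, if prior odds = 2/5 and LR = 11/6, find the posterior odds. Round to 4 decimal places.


Bayes' rule in odds form: posterior odds = prior odds * LR
= (2 * 11) / (5 * 6)
= 22/30 = 0.7333

0.7333


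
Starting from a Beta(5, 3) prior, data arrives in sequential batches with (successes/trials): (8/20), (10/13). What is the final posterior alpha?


In sequential Bayesian updating, we sum all successes.
Total successes = 18
Final alpha = 5 + 18 = 23

23


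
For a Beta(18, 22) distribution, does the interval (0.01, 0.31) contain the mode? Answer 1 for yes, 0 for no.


Mode of Beta(a,b) = (a-1)/(a+b-2)
= (18-1)/(18+22-2) = 0.4474
Check: 0.01 <= 0.4474 <= 0.31?
Result: 0

0


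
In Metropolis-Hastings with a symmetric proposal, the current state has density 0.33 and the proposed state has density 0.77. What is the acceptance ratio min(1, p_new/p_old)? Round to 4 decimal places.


Ratio = p_new / p_old = 0.77 / 0.33 = 2.3333
Acceptance = min(1, 2.3333) = 1.0

1.0


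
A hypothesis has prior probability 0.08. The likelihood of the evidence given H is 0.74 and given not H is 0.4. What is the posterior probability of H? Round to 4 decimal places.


Using Bayes' theorem:
P(E) = 0.08 * 0.74 + 0.92 * 0.4
P(E) = 0.4272
P(H|E) = (0.08 * 0.74) / 0.4272 = 0.1386

0.1386


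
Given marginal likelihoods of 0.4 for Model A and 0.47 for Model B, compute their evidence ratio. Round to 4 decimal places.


Ratio = ML(A) / ML(B) = 0.4/0.47
= 0.8511

0.8511


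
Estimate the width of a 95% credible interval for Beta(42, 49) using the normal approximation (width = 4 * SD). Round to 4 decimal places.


For Beta(a,b): Var = ab/((a+b)^2(a+b+1))
Var = 0.0027, SD = 0.052
Approximate 95% CI width = 4 * 0.052 = 0.2079

0.2079


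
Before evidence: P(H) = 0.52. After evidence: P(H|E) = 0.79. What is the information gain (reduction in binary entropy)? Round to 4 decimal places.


Prior entropy = 0.9988
Posterior entropy = 0.7415
Information gain = 0.9988 - 0.7415 = 0.2574

0.2574


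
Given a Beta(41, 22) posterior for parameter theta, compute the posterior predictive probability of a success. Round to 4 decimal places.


For a Beta-Bernoulli model, the predictive probability is the mean:
P(success) = 41/(41+22) = 41/63 = 0.6508

0.6508


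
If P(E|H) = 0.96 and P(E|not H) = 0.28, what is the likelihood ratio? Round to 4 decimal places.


Likelihood ratio = P(E|H) / P(E|not H)
= 0.96 / 0.28
= 3.4286

3.4286


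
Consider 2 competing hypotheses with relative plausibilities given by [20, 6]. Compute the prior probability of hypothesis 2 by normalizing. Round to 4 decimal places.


Sum of weights = 20 + 6 = 26
Normalized prior for H2 = 6 / 26
= 0.2308

0.2308


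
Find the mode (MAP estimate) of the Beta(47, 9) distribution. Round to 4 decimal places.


For Beta(a,b) with a,b > 1:
Mode = (a-1)/(a+b-2) = (47-1)/(56-2)
= 46/54 = 0.8519

0.8519


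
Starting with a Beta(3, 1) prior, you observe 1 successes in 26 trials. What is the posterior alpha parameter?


For a Beta-Binomial conjugate model:
Posterior alpha = prior alpha + number of successes
= 3 + 1 = 4

4


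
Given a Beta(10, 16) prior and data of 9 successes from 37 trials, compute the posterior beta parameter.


Number of failures = 37 - 9 = 28
Posterior beta = 16 + 28 = 44

44


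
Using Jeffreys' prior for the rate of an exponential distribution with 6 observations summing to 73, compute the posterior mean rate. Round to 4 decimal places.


Jeffreys' prior leads to posterior Gamma(6, 73).
Mean = 6/73 = 0.0822

0.0822


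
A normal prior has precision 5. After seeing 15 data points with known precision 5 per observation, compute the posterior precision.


In the conjugate normal model, precisions add:
tau_posterior = tau_prior + n * tau_data
= 5 + 15*5 = 80

80


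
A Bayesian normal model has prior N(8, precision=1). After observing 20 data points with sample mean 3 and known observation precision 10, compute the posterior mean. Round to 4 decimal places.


Posterior mean = (prior_precision * prior_mean + n * data_precision * data_mean) / (prior_precision + n * data_precision)
Numerator = 1*8 + 20*10*3 = 608
Denominator = 1 + 20*10 = 201
Posterior mean = 3.0249

3.0249


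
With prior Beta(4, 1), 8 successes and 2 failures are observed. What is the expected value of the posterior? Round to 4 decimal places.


Posterior = Beta(12, 3)
E[theta] = alpha/(alpha+beta)
= 12/15 = 0.8

0.8


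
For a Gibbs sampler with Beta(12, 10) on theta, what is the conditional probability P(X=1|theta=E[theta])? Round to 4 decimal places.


E[theta] = 12/(12+10) = 0.5455
P(X=1|theta) = theta = 0.5455

0.5455


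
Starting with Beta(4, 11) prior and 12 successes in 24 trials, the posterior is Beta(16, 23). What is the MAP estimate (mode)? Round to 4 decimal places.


The mode of Beta(a, b) when a > 1 and b > 1 is (a-1)/(a+b-2)
= (16 - 1) / (16 + 23 - 2)
= 15 / 37
= 0.4054

0.4054


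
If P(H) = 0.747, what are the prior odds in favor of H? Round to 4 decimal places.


Prior odds = P(H) / (1 - P(H))
= 0.747 / 0.253
= 2.9526

2.9526


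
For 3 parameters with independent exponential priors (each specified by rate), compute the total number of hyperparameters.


A exponential prior has 1 hyperparameter per parameter.
Total = 3 * 1 = 3

3


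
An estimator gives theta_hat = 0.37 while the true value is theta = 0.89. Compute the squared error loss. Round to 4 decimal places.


The squared error loss is (theta_hat - theta)^2
= (0.37 - 0.89)^2
= (-0.52)^2 = 0.2704

0.2704


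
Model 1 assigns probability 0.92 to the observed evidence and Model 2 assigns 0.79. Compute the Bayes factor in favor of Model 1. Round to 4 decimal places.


BF = P(data|M1) / P(data|M2)
= 0.92 / 0.79 = 1.1646

1.1646


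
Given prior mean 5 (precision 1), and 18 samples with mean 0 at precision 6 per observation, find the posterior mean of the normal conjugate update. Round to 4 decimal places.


The posterior mean is a precision-weighted average of prior and data.
Post. prec. = 1 + 108 = 109
Post. mean = (5 + 0)/109 = 5/109 = 0.0459

0.0459


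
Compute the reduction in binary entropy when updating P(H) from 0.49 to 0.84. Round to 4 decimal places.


H_before = -p*log2(p) - (1-p)*log2(1-p) for p=0.49: 0.9997
H_after for p=0.84: 0.6343
Reduction = 0.9997 - 0.6343 = 0.3654

0.3654


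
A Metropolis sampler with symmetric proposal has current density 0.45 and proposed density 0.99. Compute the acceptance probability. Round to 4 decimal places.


For symmetric proposals, acceptance = min(1, pi(x*)/pi(x))
= min(1, 0.99/0.45)
= min(1, 2.2) = 1.0

1.0


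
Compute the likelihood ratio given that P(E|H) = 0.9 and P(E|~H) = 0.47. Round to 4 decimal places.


LR = P(E|H) / P(E|~H)
= 0.9 / 0.47 = 1.9149

1.9149


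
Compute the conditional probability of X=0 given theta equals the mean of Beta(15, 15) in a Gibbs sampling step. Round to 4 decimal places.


Mean of Beta(15, 15) = 0.5
P(X=0 | theta=0.5) = 0.5

0.5


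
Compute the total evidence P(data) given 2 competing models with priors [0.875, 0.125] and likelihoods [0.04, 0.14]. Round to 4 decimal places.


Marginal likelihood = sum P(model_i) * P(data|model_i)
Model 1: 0.875 * 0.04 = 0.035
Model 2: 0.125 * 0.14 = 0.0175
Total = 0.0525

0.0525


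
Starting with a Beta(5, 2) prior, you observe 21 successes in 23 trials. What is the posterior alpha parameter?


For a Beta-Binomial conjugate model:
Posterior alpha = prior alpha + number of successes
= 5 + 21 = 26

26


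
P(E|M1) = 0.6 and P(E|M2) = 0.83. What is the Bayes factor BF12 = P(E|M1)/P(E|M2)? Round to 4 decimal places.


Bayes factor BF12 = P(E|M1) / P(E|M2)
= 0.6 / 0.83
= 0.7229

0.7229


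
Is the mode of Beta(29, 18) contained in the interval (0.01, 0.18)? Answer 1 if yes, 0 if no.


Mode = (a-1)/(a+b-2) = 28/45 = 0.6222
Interval: (0.01, 0.18)
Contains mode? 0

0


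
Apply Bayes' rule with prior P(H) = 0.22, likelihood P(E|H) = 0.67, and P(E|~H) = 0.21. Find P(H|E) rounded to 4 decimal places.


Step 1: Compute marginal P(E) = P(E|H)P(H) + P(E|~H)P(~H)
= 0.67*0.22 + 0.21*0.78 = 0.3112
Step 2: P(H|E) = P(E|H)P(H)/P(E) = 0.1474/0.3112
= 0.4737

0.4737


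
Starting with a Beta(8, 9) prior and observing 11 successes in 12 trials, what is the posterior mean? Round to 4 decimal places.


Posterior parameters: alpha = 8 + 11 = 19
beta = 9 + 1 = 10
Posterior mean = alpha / (alpha + beta) = 19 / 29
= 0.6552

0.6552


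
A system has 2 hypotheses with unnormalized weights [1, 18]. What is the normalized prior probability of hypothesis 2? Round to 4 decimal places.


The normalized prior is the weight divided by the total.
Total weight = 19
P(H2) = 18 / 19 = 0.9474

0.9474


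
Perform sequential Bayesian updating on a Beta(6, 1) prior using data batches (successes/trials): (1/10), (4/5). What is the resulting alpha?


Accumulate successes: 5
Posterior alpha = prior alpha + sum of successes
= 6 + 5 = 11

11


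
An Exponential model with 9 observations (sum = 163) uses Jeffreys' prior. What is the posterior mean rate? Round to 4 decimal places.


Posterior Gamma(9, 163)
E[lambda] = 9/163 = 0.0552

0.0552


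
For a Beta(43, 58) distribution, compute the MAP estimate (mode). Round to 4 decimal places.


MAP = mode = (a-1)/(a+b-2)
= (43-1)/(43+58-2)
= 42/99 = 0.4242

0.4242


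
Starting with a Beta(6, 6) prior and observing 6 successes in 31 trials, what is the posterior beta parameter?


Posterior beta = prior beta + failures
Failures = 31 - 6 = 25
beta_post = 6 + 25 = 31

31


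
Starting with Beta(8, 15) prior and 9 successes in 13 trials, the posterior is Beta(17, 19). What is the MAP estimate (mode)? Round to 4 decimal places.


The mode of Beta(a, b) when a > 1 and b > 1 is (a-1)/(a+b-2)
= (17 - 1) / (17 + 19 - 2)
= 16 / 34
= 0.4706

0.4706


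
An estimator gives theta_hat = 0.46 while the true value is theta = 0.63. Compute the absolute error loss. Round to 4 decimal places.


The absolute error loss is |theta_hat - theta|
= |0.46 - 0.63|
= 0.17

0.17


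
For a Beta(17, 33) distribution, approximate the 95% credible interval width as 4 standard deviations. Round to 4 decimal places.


Variance of Beta(a,b) = ab / ((a+b)^2 * (a+b+1))
= 17*33 / ((50)^2 * 51)
= 0.0044
SD = sqrt(0.0044) = 0.0663
Width = 4 * SD = 0.2653

0.2653


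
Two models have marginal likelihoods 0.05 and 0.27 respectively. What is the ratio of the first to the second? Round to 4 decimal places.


Evidence ratio = 0.05 / 0.27
= 0.1852

0.1852


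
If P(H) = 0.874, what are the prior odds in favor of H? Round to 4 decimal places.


Prior odds = P(H) / (1 - P(H))
= 0.874 / 0.126
= 6.9365

6.9365


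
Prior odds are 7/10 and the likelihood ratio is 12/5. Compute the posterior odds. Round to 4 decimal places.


Posterior odds = prior odds * likelihood ratio
= (7/10) * (12/5)
= 84 / 50
= 1.68

1.68


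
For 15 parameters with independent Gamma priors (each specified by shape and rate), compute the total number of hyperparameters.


A Gamma prior has 2 hyperparameters per parameter.
Total = 15 * 2 = 30

30


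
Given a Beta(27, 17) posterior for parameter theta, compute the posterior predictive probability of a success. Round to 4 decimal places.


For a Beta-Bernoulli model, the predictive probability is the mean:
P(success) = 27/(27+17) = 27/44 = 0.6136

0.6136


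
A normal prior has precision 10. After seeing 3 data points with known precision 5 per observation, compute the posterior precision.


In the conjugate normal model, precisions add:
tau_posterior = tau_prior + n * tau_data
= 10 + 3*5 = 25

25


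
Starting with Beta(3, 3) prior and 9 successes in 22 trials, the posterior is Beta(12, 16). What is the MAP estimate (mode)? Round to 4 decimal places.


The mode of Beta(a, b) when a > 1 and b > 1 is (a-1)/(a+b-2)
= (12 - 1) / (12 + 16 - 2)
= 11 / 26
= 0.4231

0.4231


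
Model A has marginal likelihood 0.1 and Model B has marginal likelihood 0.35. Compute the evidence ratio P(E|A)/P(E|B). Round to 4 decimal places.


Evidence ratio = P(E|A) / P(E|B)
= 0.1 / 0.35
= 0.2857

0.2857


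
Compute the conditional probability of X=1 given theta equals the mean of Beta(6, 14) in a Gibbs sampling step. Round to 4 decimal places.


Mean of Beta(6, 14) = 0.3
P(X=1 | theta=0.3) = 0.3

0.3


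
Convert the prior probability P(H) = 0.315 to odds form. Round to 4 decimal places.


P(not H) = 1 - 0.315 = 0.685
Odds = 0.315 / 0.685 = 0.4599

0.4599


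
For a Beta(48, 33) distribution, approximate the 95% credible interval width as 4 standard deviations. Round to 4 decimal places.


Variance of Beta(a,b) = ab / ((a+b)^2 * (a+b+1))
= 48*33 / ((81)^2 * 82)
= 0.0029
SD = sqrt(0.0029) = 0.0543
Width = 4 * SD = 0.217

0.217


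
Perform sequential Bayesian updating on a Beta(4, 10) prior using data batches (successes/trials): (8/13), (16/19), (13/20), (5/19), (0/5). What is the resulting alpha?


Accumulate successes: 42
Posterior alpha = prior alpha + sum of successes
= 4 + 42 = 46

46


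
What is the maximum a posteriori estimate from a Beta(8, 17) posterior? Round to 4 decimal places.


The MAP estimate equals the mode of the distribution.
Mode of Beta(a,b) = (a-1)/(a+b-2)
= 7/23
= 0.3043

0.3043


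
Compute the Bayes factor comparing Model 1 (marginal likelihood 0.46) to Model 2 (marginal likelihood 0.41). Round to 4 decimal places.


BF12 = marginal likelihood of M1 / marginal likelihood of M2
= 0.46/0.41
= 1.122

1.122


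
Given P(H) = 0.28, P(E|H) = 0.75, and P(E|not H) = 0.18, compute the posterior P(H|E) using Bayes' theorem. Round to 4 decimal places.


By Bayes' theorem: P(H|E) = P(E|H)*P(H) / P(E)
P(E) = P(E|H)*P(H) + P(E|not H)*P(not H)
P(E) = 0.75*0.28 + 0.18*0.72 = 0.3396
P(H|E) = 0.75*0.28 / 0.3396 = 0.6184

0.6184


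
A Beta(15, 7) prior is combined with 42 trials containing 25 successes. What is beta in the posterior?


In conjugate updating:
beta_posterior = beta_prior + (n - k)
= 7 + (42 - 25)
= 7 + 17 = 24

24


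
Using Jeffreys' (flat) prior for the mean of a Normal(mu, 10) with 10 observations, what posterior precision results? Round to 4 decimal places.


Flat prior means prior precision is 0.
Posterior precision = n / sigma^2 = 10/10 = 1.0

1.0


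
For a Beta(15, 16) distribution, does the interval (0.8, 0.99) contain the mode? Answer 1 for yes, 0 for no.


Mode of Beta(a,b) = (a-1)/(a+b-2)
= (15-1)/(15+16-2) = 0.4828
Check: 0.8 <= 0.4828 <= 0.99?
Result: 0

0


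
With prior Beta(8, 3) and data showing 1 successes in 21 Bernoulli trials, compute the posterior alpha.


Conjugate update: alpha_posterior = alpha_prior + k
= 8 + 1 = 9

9


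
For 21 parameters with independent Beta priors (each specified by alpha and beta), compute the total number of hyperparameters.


A Beta prior has 2 hyperparameters per parameter.
Total = 21 * 2 = 42

42


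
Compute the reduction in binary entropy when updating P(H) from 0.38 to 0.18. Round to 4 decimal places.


H_before = -p*log2(p) - (1-p)*log2(1-p) for p=0.38: 0.958
H_after for p=0.18: 0.6801
Reduction = 0.958 - 0.6801 = 0.278

0.278


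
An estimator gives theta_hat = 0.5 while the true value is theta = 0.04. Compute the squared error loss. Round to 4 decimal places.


The squared error loss is (theta_hat - theta)^2
= (0.5 - 0.04)^2
= (0.46)^2 = 0.2116

0.2116


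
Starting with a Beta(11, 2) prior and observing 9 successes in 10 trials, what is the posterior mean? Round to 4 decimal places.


Posterior parameters: alpha = 11 + 9 = 20
beta = 2 + 1 = 3
Posterior mean = alpha / (alpha + beta) = 20 / 23
= 0.8696

0.8696


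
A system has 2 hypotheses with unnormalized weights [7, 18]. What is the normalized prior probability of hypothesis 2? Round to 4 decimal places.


The normalized prior is the weight divided by the total.
Total weight = 25
P(H2) = 18 / 25 = 0.72

0.72


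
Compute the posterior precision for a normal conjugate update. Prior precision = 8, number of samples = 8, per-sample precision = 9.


tau_post = tau_0 + n * tau
= 8 + 8 * 9 = 80

80


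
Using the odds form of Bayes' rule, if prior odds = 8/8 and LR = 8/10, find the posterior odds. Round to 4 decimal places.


Bayes' rule in odds form: posterior odds = prior odds * LR
= (8 * 8) / (8 * 10)
= 64/80 = 0.8

0.8


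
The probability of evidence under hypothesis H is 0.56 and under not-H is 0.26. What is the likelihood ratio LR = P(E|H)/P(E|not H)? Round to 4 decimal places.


LR = 0.56 / 0.26
= 2.1538

2.1538


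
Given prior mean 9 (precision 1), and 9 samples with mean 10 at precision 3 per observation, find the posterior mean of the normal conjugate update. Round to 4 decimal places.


The posterior mean is a precision-weighted average of prior and data.
Post. prec. = 1 + 27 = 28
Post. mean = (9 + 270)/28 = 279/28 = 9.9643

9.9643


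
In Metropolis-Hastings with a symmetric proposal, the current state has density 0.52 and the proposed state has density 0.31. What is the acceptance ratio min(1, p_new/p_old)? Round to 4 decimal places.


Ratio = p_new / p_old = 0.31 / 0.52 = 0.5962
Acceptance = min(1, 0.5962) = 0.5962

0.5962


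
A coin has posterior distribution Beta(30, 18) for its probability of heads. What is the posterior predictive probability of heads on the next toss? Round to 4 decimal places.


Posterior predictive = E[theta] = alpha/(alpha+beta)
= 30/48
= 0.625

0.625


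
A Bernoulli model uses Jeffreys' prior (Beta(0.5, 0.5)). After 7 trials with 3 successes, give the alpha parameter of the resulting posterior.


Posterior = Beta(prior_alpha + successes, prior_beta + failures)
= Beta(0.5 + 3, 0.5 + 4)
Posterior alpha = 0.5 + k = 0.5 + 3 = 3.5

3.5


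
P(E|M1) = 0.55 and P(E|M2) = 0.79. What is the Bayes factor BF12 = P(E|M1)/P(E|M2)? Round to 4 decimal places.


Bayes factor BF12 = P(E|M1) / P(E|M2)
= 0.55 / 0.79
= 0.6962

0.6962


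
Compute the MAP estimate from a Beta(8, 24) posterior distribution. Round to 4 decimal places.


MAP = mode of Beta distribution
= (alpha - 1)/(alpha + beta - 2)
= (8-1)/(8+24-2)
= 7/30 = 0.2333

0.2333


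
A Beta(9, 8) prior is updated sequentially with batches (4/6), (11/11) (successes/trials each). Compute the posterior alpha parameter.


Sequential conjugate updating is equivalent to a single batch update.
Total successes across all batches = 15
alpha_posterior = alpha_prior + total_successes = 9 + 15
= 24

24


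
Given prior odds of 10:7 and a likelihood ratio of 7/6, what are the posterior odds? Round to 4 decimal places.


Posterior odds = prior odds * LR
Prior odds = 10/7 = 1.4286
LR = 7/6 = 1.1667
Posterior odds = 1.4286 * 1.1667 = 1.6667

1.6667


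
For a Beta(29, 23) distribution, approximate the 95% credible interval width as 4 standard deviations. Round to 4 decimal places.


Variance of Beta(a,b) = ab / ((a+b)^2 * (a+b+1))
= 29*23 / ((52)^2 * 53)
= 0.0047
SD = sqrt(0.0047) = 0.0682
Width = 4 * SD = 0.2729

0.2729


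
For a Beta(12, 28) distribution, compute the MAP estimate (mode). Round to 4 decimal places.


MAP = mode = (a-1)/(a+b-2)
= (12-1)/(12+28-2)
= 11/38 = 0.2895

0.2895


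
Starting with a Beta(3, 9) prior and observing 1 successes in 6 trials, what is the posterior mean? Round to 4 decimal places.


Posterior parameters: alpha = 3 + 1 = 4
beta = 9 + 5 = 14
Posterior mean = alpha / (alpha + beta) = 4 / 18
= 0.2222

0.2222


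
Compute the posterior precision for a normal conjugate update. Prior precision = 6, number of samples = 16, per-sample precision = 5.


tau_post = tau_0 + n * tau
= 6 + 16 * 5 = 86

86


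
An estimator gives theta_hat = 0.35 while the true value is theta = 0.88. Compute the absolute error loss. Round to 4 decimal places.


The absolute error loss is |theta_hat - theta|
= |0.35 - 0.88|
= 0.53

0.53


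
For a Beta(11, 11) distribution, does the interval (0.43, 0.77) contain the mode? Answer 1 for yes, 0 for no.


Mode of Beta(a,b) = (a-1)/(a+b-2)
= (11-1)/(11+11-2) = 0.5
Check: 0.43 <= 0.5 <= 0.77?
Result: 1

1


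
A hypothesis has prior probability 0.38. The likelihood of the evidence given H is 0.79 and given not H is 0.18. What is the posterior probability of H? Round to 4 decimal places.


Using Bayes' theorem:
P(E) = 0.38 * 0.79 + 0.62 * 0.18
P(E) = 0.4118
P(H|E) = (0.38 * 0.79) / 0.4118 = 0.729

0.729


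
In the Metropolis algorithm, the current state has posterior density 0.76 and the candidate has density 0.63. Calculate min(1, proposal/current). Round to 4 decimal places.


Ratio = 0.63/0.76 = 0.8289
Acceptance probability = min(1, 0.8289)
= 0.8289

0.8289


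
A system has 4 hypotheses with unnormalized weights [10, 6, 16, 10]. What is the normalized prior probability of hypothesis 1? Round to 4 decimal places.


The normalized prior is the weight divided by the total.
Total weight = 42
P(H1) = 10 / 42 = 0.2381

0.2381


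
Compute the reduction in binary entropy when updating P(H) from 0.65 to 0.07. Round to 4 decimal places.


H_before = -p*log2(p) - (1-p)*log2(1-p) for p=0.65: 0.9341
H_after for p=0.07: 0.3659
Reduction = 0.9341 - 0.3659 = 0.5681

0.5681


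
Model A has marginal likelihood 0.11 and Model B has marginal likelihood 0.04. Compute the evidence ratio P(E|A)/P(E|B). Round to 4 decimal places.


Evidence ratio = P(E|A) / P(E|B)
= 0.11 / 0.04
= 2.75

2.75


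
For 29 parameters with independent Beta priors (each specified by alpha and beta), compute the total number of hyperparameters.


A Beta prior has 2 hyperparameters per parameter.
Total = 29 * 2 = 58

58


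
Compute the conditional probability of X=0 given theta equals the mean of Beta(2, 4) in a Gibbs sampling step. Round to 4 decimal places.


Mean of Beta(2, 4) = 0.3333
P(X=0 | theta=0.3333) = 0.6667

0.6667


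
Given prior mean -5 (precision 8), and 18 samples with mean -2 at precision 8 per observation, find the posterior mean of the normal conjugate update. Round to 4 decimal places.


The posterior mean is a precision-weighted average of prior and data.
Post. prec. = 8 + 144 = 152
Post. mean = (-40 + -288)/152 = -328/152 = -2.1579

-2.1579


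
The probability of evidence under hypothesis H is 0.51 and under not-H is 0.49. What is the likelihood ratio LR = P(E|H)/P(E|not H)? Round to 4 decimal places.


LR = 0.51 / 0.49
= 1.0408

1.0408


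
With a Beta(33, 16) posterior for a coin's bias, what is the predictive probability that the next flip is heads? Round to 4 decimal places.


The predictive probability equals the posterior mean.
P(next = heads) = alpha / (alpha + beta)
= 33 / 49 = 0.6735

0.6735


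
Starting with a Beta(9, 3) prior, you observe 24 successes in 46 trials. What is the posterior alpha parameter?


For a Beta-Binomial conjugate model:
Posterior alpha = prior alpha + number of successes
= 9 + 24 = 33

33


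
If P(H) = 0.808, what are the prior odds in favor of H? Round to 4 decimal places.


Prior odds = P(H) / (1 - P(H))
= 0.808 / 0.192
= 4.2083

4.2083


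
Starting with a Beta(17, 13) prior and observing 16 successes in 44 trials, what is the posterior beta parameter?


Posterior beta = prior beta + failures
Failures = 44 - 16 = 28
beta_post = 13 + 28 = 41

41


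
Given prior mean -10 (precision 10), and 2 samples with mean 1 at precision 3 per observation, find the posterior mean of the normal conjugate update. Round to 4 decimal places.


The posterior mean is a precision-weighted average of prior and data.
Post. prec. = 10 + 6 = 16
Post. mean = (-100 + 6)/16 = -94/16 = -5.875

-5.875


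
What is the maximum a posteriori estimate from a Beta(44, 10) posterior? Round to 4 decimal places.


The MAP estimate equals the mode of the distribution.
Mode of Beta(a,b) = (a-1)/(a+b-2)
= 43/52
= 0.8269

0.8269


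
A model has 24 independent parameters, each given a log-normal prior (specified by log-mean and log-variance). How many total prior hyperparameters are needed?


Each log-normal prior needs 2 hyperparameters (log-mean and log-variance).
Total = 2 * 24 = 48

48


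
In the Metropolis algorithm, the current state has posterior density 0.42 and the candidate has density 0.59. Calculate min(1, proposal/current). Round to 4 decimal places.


Ratio = 0.59/0.42 = 1.4048
Acceptance probability = min(1, 1.4048)
= 1.0

1.0


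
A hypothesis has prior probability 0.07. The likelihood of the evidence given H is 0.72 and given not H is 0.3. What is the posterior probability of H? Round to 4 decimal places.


Using Bayes' theorem:
P(E) = 0.07 * 0.72 + 0.93 * 0.3
P(E) = 0.3294
P(H|E) = (0.07 * 0.72) / 0.3294 = 0.153

0.153


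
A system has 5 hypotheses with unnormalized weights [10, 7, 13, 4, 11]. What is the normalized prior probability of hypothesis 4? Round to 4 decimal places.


The normalized prior is the weight divided by the total.
Total weight = 45
P(H4) = 4 / 45 = 0.0889

0.0889


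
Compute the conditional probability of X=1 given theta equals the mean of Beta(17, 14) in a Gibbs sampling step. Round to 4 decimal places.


Mean of Beta(17, 14) = 0.5484
P(X=1 | theta=0.5484) = 0.5484

0.5484


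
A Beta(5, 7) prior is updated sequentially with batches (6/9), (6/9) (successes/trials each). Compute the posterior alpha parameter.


Sequential conjugate updating is equivalent to a single batch update.
Total successes across all batches = 12
alpha_posterior = alpha_prior + total_successes = 5 + 12
= 17

17


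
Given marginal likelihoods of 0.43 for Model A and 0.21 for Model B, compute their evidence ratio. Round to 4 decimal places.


Ratio = ML(A) / ML(B) = 0.43/0.21
= 2.0476

2.0476


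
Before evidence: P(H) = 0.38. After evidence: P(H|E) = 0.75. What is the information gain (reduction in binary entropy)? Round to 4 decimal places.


Prior entropy = 0.958
Posterior entropy = 0.8113
Information gain = 0.958 - 0.8113 = 0.1468

0.1468


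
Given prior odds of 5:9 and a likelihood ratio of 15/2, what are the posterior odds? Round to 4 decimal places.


Posterior odds = prior odds * LR
Prior odds = 5/9 = 0.5556
LR = 15/2 = 7.5
Posterior odds = 0.5556 * 7.5 = 4.1667

4.1667


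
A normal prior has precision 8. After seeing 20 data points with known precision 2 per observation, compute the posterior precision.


In the conjugate normal model, precisions add:
tau_posterior = tau_prior + n * tau_data
= 8 + 20*2 = 48

48


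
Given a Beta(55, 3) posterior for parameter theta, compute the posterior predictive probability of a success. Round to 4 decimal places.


For a Beta-Bernoulli model, the predictive probability is the mean:
P(success) = 55/(55+3) = 55/58 = 0.9483

0.9483


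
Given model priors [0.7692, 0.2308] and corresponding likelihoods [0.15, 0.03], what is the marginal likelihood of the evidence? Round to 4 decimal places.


P(E) = sum_i P(M_i) P(E|M_i)
= 0.1154 + 0.0069
= 0.1223

0.1223


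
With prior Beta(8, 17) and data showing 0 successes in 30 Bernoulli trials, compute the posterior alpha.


Conjugate update: alpha_posterior = alpha_prior + k
= 8 + 0 = 8

8


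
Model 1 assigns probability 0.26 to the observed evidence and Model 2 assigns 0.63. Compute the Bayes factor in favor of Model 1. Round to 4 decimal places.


BF = P(data|M1) / P(data|M2)
= 0.26 / 0.63 = 0.4127

0.4127


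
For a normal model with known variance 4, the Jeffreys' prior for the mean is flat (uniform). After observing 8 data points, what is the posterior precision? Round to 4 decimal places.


Jeffreys' prior for normal mean (known variance) is flat.
Prior precision = 0.
Posterior precision = prior_prec + n/sigma^2 = 0 + 8/4
= 2.0

2.0


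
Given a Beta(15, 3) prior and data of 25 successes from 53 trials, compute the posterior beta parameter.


Number of failures = 53 - 25 = 28
Posterior beta = 3 + 28 = 31

31


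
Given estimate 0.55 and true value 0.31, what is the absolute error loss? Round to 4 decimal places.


Absolute error = |estimate - true|
= |0.24| = 0.24

0.24


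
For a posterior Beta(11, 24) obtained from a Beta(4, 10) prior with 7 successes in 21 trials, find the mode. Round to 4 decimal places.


Mode = (alpha - 1) / (alpha + beta - 2)
= 10 / 33
= 0.303

0.303


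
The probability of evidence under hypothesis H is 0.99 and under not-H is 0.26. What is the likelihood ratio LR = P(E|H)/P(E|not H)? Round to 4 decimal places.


LR = 0.99 / 0.26
= 3.8077

3.8077


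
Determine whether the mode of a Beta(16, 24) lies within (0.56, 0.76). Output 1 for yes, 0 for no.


First find the mode: (a-1)/(a+b-2) = 0.3947
Is 0.3947 in (0.56, 0.76)? 0

0


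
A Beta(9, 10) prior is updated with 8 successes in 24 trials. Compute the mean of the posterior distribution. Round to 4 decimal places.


After update: Beta(17, 26)
Mean = 17 / (17 + 26) = 17 / 43
= 0.3953

0.3953


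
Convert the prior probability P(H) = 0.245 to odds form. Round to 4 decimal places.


P(not H) = 1 - 0.245 = 0.755
Odds = 0.245 / 0.755 = 0.3245

0.3245


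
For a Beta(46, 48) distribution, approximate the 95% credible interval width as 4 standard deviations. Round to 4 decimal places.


Variance of Beta(a,b) = ab / ((a+b)^2 * (a+b+1))
= 46*48 / ((94)^2 * 95)
= 0.0026
SD = sqrt(0.0026) = 0.0513
Width = 4 * SD = 0.2051

0.2051


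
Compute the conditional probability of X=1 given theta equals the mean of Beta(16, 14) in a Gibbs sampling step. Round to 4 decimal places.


Mean of Beta(16, 14) = 0.5333
P(X=1 | theta=0.5333) = 0.5333

0.5333


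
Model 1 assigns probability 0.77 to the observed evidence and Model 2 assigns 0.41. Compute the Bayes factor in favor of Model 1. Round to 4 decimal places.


BF = P(data|M1) / P(data|M2)
= 0.77 / 0.41 = 1.878

1.878


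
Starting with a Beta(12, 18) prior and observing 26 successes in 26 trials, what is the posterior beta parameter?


Posterior beta = prior beta + failures
Failures = 26 - 26 = 0
beta_post = 18 + 0 = 18

18


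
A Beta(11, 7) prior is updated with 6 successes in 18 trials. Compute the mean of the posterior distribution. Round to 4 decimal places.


After update: Beta(17, 19)
Mean = 17 / (17 + 19) = 17 / 36
= 0.4722

0.4722


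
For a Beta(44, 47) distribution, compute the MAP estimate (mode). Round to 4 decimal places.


MAP = mode = (a-1)/(a+b-2)
= (44-1)/(44+47-2)
= 43/89 = 0.4831

0.4831


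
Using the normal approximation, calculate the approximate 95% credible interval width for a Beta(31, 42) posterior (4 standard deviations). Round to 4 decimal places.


Var(Beta) = 31*42/(73^2 * 74) = 0.0033
SD = 0.0575
Width ~ 4*SD = 0.2298

0.2298


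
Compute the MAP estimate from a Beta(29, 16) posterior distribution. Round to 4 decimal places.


MAP = mode of Beta distribution
= (alpha - 1)/(alpha + beta - 2)
= (29-1)/(29+16-2)
= 28/43 = 0.6512

0.6512


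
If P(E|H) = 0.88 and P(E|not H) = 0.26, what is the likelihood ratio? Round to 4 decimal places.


Likelihood ratio = P(E|H) / P(E|not H)
= 0.88 / 0.26
= 3.3846

3.3846


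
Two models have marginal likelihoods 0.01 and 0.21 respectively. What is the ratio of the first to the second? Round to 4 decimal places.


Evidence ratio = 0.01 / 0.21
= 0.0476

0.0476


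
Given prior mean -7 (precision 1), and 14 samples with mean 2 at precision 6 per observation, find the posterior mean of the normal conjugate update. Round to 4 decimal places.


The posterior mean is a precision-weighted average of prior and data.
Post. prec. = 1 + 84 = 85
Post. mean = (-7 + 168)/85 = 161/85 = 1.8941

1.8941


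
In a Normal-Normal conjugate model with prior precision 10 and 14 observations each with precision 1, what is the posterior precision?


Posterior precision = prior precision + n * observation precision
= 10 + 14 * 1
= 10 + 14 = 24

24


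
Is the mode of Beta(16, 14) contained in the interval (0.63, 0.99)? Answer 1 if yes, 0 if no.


Mode = (a-1)/(a+b-2) = 15/28 = 0.5357
Interval: (0.63, 0.99)
Contains mode? 0

0


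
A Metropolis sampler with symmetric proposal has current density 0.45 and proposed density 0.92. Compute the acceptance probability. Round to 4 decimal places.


For symmetric proposals, acceptance = min(1, pi(x*)/pi(x))
= min(1, 0.92/0.45)
= min(1, 2.0444) = 1.0

1.0


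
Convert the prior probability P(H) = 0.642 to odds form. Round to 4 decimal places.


P(not H) = 1 - 0.642 = 0.358
Odds = 0.642 / 0.358 = 1.7933

1.7933


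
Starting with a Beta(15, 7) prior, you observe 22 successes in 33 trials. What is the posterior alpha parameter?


For a Beta-Binomial conjugate model:
Posterior alpha = prior alpha + number of successes
= 15 + 22 = 37

37


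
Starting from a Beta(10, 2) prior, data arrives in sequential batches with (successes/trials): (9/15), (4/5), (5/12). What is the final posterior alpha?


In sequential Bayesian updating, we sum all successes.
Total successes = 18
Final alpha = 10 + 18 = 28

28


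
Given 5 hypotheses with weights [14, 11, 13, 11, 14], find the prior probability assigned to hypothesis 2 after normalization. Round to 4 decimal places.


To normalize, divide each weight by the sum of all weights.
Sum = 63
Prior(H2) = 11/63 = 0.1746

0.1746


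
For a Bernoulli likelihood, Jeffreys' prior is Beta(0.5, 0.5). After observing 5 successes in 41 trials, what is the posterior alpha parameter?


Jeffreys' prior for Bernoulli is Beta(0.5, 0.5).
Posterior is Beta(0.5 + k, 0.5 + n - k).
Posterior alpha = 0.5 + k = 0.5 + 5 = 5.5

5.5


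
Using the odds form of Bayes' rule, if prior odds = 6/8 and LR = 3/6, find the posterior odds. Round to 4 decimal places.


Bayes' rule in odds form: posterior odds = prior odds * LR
= (6 * 3) / (8 * 6)
= 18/48 = 0.375

0.375
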